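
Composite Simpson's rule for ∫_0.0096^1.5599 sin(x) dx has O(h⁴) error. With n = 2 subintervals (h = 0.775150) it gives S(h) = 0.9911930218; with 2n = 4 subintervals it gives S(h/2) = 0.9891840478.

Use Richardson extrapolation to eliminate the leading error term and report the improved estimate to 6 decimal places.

Method order is 4; weight 2^4 = 16.
Top: 16(0.9891840478) − (0.9911930218) = 14.8357517430
Divide by 2^4 − 1 = 15.
R = 14.8357517430/15 = 0.9890501162
Shift from A(h/2): −0.0001339316.

0.989050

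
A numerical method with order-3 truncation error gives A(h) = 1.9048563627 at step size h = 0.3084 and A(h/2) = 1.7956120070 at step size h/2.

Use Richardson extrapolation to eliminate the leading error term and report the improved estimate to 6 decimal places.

1.780006

Method order is 3; weight 2^3 = 8.
A(h/2) − A(h) = 1.7956120070 − 1.9048563627 = -0.1092443557
Divide by 2^3 − 1 = 7: (-0.1092443557)/7 = -0.0156063365
R = 1.7956120070 − 0.0156063365 = 1.7800056705
Gap between inputs: 1.092e-01; correction applied: −0.0156063365.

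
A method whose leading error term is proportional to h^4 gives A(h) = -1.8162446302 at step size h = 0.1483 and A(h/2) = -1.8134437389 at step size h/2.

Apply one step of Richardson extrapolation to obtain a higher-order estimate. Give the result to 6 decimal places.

-1.813257

r = 4, so 2^r = 16.
Weighted: (-29.0150998224) − (-1.8162446302) = -27.1988551922
Extrapolated: (-27.1988551922) / 15 = -1.8132570128
Correction |R − A(h/2)| = 1.867e-04; gap |A(h/2) − A(h)| = 2.801e-03.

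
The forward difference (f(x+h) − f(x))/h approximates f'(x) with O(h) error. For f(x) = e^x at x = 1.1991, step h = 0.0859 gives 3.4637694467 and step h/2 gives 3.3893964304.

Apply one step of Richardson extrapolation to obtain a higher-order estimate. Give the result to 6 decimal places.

3.315023

r = 1, so 2^r = 2.
2^1×A(h/2) = 6.7787928608; minus A(h) gives 3.3150234141.
Extrapolated: 3.3150234141 / 1 = 3.3150234141
Correction |R − A(h/2)| = 7.437e-02; gap |A(h/2) − A(h)| = 7.437e-02.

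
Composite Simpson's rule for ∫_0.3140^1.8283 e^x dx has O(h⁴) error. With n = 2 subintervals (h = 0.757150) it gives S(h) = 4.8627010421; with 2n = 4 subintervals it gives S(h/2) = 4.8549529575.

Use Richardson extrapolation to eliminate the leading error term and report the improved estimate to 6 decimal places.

4.854436

Leading term ∝ h^4; use weight 16 = 2^4.
16 × 4.8549529575 = 77.6792473200; 77.6792473200 − 4.8627010421 = 72.8165462779
Denominator 16 − 1 = 15.
So the Richardson estimate is 4.8544364185.
Correction |R − A(h/2)| = 5.165e-04; gap |A(h/2) − A(h)| = 7.748e-03.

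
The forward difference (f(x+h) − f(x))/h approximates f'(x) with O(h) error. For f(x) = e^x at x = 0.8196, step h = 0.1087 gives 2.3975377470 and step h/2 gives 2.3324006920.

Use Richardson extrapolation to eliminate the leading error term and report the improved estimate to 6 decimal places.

Order 1 gives 2^r = 2 and 2^r − 1 = 1.
2·2.3324006920 = 4.6648013840; subtract 2.3975377470 → 2.2672636370
2.2672636370 ÷ 1 = 2.2672636370

2.267264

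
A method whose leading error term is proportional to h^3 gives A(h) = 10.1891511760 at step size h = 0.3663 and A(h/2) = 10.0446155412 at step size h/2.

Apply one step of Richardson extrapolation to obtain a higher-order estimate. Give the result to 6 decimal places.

The method has order 3: 2^3 = 8.
8×10.0446155412 = 80.3569243296; 80.3569243296 − 10.1891511760 = 70.1677731536
70.1677731536 ÷ 7 = 10.0239675934

10.023968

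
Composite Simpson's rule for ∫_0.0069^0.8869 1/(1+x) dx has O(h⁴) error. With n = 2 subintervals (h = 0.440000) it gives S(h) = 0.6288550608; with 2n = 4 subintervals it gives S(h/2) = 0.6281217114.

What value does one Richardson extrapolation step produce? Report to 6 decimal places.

Method order is 4; weight 2^4 = 16.
Numerator 16 × A(h/2) − A(h) = 16 × 0.6281217114 − 0.6288550608 = 9.4210923216
Denominator 16 − 1 = 15.
(16 × 0.6281217114 − 0.6288550608)/(16 − 1) = 0.6280728214
Shift from A(h/2): −0.0000488900.

0.628073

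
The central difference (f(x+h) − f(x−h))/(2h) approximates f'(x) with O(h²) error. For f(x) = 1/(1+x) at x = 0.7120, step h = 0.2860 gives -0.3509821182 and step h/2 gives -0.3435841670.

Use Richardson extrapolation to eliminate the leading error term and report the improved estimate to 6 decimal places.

-0.341118

The method has order 2: 2^2 = 4.
A(h/2) − A(h) = -0.3435841670 − (-0.3509821182) = 0.0073979512
Correction (A(h/2) − A(h))/(4 − 1) = 0.0073979512/3 = 0.0024659837
R = A(h/2) + (A(h/2) − A(h))/3 = -0.3435841670 + 0.0024659837 = -0.3411181833
Correction |R − A(h/2)| = 2.466e-03; gap |A(h/2) − A(h)| = 7.398e-03.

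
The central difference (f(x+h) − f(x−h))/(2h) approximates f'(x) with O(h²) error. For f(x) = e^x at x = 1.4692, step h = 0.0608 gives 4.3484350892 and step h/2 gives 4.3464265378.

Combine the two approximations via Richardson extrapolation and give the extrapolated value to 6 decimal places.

4.345757

Order 2 gives 2^r = 4 and 2^r − 1 = 3.
4 × 4.3464265378 = 17.3857061512; 17.3857061512 − 4.3484350892 = 13.0372710620
(4 × 4.3464265378 − 4.3484350892)/(4 − 1) = 4.3457570207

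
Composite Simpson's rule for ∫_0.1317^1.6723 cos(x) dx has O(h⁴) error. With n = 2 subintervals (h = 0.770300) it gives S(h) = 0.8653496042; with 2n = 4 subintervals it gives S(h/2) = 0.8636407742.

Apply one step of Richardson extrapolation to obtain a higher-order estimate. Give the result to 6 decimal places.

r = 4: numerator weight 16, denominator 15.
16*0.8636407742 = 13.8182523872; 13.8182523872 − 0.8653496042 = 12.9529027830
Denominator 16 − 1 = 15.
Extrapolated: 12.9529027830 / 15 = 0.8635268522

0.863527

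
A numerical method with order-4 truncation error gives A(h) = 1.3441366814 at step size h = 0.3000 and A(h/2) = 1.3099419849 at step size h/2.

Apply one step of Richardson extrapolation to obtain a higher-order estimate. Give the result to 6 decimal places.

Error is O(h^4); halving h shrinks it by 2^4 = 16.
16 × 1.3099419849 = 20.9590717584; 20.9590717584 − 1.3441366814 = 19.6149350770
R = 19.6149350770/15 = 1.3076623385

1.307662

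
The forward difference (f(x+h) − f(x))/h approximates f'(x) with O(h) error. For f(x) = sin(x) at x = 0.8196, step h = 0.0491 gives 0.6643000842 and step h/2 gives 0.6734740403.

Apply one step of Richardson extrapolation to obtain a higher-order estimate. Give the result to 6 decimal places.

0.682648

With r = 1 the leading error scales as h^1, so the weight is 2^1 = 2.
Difference of the inputs: 0.6734740403 − 0.6643000842 = 0.0091739561
Divide by 2^1 − 1 = 1: 0.0091739561/1 = 0.0091739561
R = 0.6734740403 + 0.0091739561 = 0.6826479964
Correction |R − A(h/2)| = 9.174e-03; gap |A(h/2) − A(h)| = 9.174e-03.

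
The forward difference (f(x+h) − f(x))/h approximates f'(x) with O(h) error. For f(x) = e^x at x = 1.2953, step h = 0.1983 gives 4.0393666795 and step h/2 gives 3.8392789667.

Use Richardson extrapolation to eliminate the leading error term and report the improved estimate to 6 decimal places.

3.639191

The method has order 1: 2^1 = 2.
Top: 2(3.8392789667) − (4.0393666795) = 3.6391912539
Divide by 2^1 − 1 = 1.
Extrapolated: 3.6391912539 / 1 = 3.6391912539
Shift from A(h/2): −0.2000877128.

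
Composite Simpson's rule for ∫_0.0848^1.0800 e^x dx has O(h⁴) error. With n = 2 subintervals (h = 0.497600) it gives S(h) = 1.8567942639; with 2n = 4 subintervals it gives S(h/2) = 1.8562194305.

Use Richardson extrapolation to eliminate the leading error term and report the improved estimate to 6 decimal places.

Order 4 gives 2^r = 16 and 2^r − 1 = 15.
16×1.8562194305 − 1.8567942639 = 27.8427166241
Extrapolated: 27.8427166241 / 15 = 1.8561811083

1.856181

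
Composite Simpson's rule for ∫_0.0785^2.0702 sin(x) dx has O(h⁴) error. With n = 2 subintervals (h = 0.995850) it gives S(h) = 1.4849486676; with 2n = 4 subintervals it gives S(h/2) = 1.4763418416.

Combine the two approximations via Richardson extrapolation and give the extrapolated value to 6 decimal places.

1.475768

r = 4: numerator weight 16, denominator 15.
Numerator 16*A(h/2) − A(h) = 16*1.4763418416 − 1.4849486676 = 22.1365207980
Divide by 2^4 − 1 = 15.
R = 22.1365207980/15 = 1.4757680532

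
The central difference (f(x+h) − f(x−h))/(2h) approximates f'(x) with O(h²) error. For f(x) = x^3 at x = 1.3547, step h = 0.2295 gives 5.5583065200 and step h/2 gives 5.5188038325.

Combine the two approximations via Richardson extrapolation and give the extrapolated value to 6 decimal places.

Order 2 gives 2^r = 4 and 2^r − 1 = 3.
A(h/2) − A(h) = 5.5188038325 − 5.5583065200 = -0.0395026875
Divide by 2^2 − 1 = 3: (-0.0395026875)/3 = -0.0131675625
R = 5.5188038325 − 0.0131675625 = 5.5056362700

5.505636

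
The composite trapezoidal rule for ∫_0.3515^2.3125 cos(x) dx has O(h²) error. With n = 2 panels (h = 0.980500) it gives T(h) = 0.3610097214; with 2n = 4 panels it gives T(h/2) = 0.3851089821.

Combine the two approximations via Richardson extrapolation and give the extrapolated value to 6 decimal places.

0.393142

Error is O(h^2); halving h shrinks it by 2^2 = 4.
2^2*A(h/2) = 1.5404359284; minus A(h) gives 1.1794262070.
(4*0.3851089821 − 0.3610097214)/(4 − 1) = 0.3931420690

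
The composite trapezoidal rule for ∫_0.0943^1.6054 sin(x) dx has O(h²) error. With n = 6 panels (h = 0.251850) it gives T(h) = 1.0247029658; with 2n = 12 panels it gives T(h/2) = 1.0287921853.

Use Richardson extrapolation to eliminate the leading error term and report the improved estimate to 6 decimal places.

1.030155

With r = 2 the leading error scales as h^2, so the weight is 2^2 = 4.
Top: 4(1.0287921853) − (1.0247029658) = 3.0904657754
Extrapolated: 3.0904657754 / 3 = 1.0301552585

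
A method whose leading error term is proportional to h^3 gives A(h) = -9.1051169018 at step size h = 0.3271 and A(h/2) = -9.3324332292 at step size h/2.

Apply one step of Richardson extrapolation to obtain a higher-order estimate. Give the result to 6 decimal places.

Method order is 3; weight 2^3 = 8.
Numerator 8×A(h/2) − A(h) = 8×(-9.3324332292) − (-9.1051169018) = -65.5543489318
(-65.5543489318) ÷ 7 = -9.3649069903

-9.364907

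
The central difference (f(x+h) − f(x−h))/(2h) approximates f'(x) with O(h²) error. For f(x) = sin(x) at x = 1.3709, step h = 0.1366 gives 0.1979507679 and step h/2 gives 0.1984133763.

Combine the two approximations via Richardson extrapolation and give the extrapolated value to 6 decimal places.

0.198568

Error is O(h^2); halving h shrinks it by 2^2 = 4.
A(h/2) − A(h) = 0.1984133763 − 0.1979507679 = 0.0004626084
Correction (A(h/2) − A(h))/(4 − 1) = 0.0004626084/3 = 0.0001542028
R = A(h/2) + (A(h/2) − A(h))/3 = 0.1984133763 + 0.0001542028 = 0.1985675791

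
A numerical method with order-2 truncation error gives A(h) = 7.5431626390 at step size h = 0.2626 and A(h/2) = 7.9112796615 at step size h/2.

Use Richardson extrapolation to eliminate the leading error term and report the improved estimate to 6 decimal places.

r = 2, so 2^r = 4.
Top: 4(7.9112796615) − (7.5431626390) = 24.1019560070
Denominator 4 − 1 = 3.
24.1019560070 ÷ 3 = 8.0339853357

8.033985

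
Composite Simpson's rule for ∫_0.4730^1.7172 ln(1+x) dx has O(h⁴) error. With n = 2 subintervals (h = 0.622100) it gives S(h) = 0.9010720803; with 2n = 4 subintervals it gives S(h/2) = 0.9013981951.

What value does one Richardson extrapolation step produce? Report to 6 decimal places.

0.901420

Error is O(h^4); halving h shrinks it by 2^4 = 16.
2^4 × A(h/2) = 14.4223711216; minus A(h) gives 13.5212990413.
Divide by 2^4 − 1 = 15.
Extrapolated: 13.5212990413 / 15 = 0.9014199361
Shift from A(h/2): +0.0000217410.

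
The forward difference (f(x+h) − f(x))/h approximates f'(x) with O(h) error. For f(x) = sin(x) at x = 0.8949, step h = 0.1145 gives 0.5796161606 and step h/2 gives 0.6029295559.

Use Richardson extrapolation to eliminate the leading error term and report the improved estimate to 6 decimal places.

Error is O(h^1); halving h shrinks it by 2^1 = 2.
2×0.6029295559 − 0.5796161606 = 0.6262429512
Denominator 2 − 1 = 1.
R = 0.6262429512/1 = 0.6262429512
Correction |R − A(h/2)| = 2.331e-02; gap |A(h/2) − A(h)| = 2.331e-02.

0.626243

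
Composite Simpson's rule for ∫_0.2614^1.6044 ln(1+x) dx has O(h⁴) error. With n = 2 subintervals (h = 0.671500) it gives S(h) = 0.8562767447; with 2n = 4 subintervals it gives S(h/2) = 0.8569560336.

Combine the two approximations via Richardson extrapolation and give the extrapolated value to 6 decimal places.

0.857001

The method has order 4: 2^4 = 16.
Difference of the inputs: 0.8569560336 − 0.8562767447 = 0.0006792889
Correction (A(h/2) − A(h))/(16 − 1) = 0.0006792889/15 = 0.0000452859
R = 0.8569560336 + 0.0000452859 = 0.8570013195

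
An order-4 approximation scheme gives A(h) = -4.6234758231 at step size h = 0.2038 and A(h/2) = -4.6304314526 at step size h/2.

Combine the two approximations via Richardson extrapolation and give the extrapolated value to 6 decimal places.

-4.630895

Leading term ∝ h^4; use weight 16 = 2^4.
2^4·A(h/2) = -74.0869032416; minus A(h) gives -69.4634274185.
Extrapolated: (-69.4634274185) / 15 = -4.6308951612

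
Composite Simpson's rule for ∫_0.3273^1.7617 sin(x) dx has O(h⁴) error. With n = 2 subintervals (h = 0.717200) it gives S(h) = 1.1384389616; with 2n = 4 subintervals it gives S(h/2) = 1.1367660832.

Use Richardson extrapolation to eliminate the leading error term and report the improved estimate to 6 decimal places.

1.136655

Leading term ∝ h^4; use weight 16 = 2^4.
Top: 16(1.1367660832) − (1.1384389616) = 17.0498183696
Divide by 2^4 − 1 = 15.
17.0498183696 ÷ 15 = 1.1366545580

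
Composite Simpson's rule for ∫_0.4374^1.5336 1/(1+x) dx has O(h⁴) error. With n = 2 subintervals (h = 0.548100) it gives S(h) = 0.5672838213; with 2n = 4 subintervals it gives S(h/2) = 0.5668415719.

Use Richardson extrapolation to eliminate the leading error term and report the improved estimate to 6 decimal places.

0.566812

Error is O(h^4); halving h shrinks it by 2^4 = 16.
16×0.5668415719 − 0.5672838213 = 8.5021813291
Extrapolated: 8.5021813291 / 15 = 0.5668120886
Shift from A(h/2): −0.0000294833.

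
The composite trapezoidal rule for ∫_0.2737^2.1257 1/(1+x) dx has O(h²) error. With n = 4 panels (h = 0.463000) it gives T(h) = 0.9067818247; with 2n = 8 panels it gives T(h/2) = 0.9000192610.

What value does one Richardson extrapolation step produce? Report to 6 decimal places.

Error is O(h^2); halving h shrinks it by 2^2 = 4.
Numerator 4·A(h/2) − A(h) = 4·0.9000192610 − 0.9067818247 = 2.6932952193
Divide by 2^2 − 1 = 3.
R = 2.6932952193/3 = 0.8977650731

0.897765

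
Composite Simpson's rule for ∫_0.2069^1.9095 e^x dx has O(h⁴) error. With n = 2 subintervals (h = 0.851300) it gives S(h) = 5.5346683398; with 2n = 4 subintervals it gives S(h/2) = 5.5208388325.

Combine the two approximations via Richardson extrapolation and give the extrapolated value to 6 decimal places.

The method has order 4: 2^4 = 16.
Top: 16(5.5208388325) − (5.5346683398) = 82.7987529802
Denominator 16 − 1 = 15.
R = 82.7987529802/15 = 5.5199168653

5.519917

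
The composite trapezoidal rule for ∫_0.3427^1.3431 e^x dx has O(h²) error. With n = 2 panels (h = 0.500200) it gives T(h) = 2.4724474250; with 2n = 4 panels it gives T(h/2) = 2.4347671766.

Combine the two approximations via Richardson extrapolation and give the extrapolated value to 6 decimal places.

The method has order 2: 2^2 = 4.
4*2.4347671766 = 9.7390687064; subtract 2.4724474250 → 7.2666212814
Denominator 4 − 1 = 3.
7.2666212814 ÷ 3 = 2.4222070938

2.422207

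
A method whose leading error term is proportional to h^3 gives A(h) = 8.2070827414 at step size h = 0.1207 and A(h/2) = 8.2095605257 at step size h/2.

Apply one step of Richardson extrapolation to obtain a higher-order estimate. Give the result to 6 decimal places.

8.209914

Leading term ∝ h^3; use weight 8 = 2^3.
Numerator 8 × A(h/2) − A(h) = 8 × 8.2095605257 − 8.2070827414 = 57.4694014642
Divide by 2^3 − 1 = 7.
R = 57.4694014642/7 = 8.2099144949
Gap between inputs: 2.478e-03; correction applied: +0.0003539692.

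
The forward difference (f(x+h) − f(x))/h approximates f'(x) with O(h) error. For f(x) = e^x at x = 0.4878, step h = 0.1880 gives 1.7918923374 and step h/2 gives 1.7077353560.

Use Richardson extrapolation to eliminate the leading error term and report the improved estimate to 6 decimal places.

Method order is 1; weight 2^1 = 2.
Numerator 2 × A(h/2) − A(h) = 2 × 1.7077353560 − 1.7918923374 = 1.6235783746
1.6235783746 ÷ 1 = 1.6235783746
Correction |R − A(h/2)| = 8.416e-02; gap |A(h/2) − A(h)| = 8.416e-02.

1.623578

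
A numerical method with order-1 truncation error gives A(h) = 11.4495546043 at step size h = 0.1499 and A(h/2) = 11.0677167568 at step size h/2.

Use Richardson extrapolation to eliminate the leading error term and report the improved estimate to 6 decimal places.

10.685879

Order 1 gives 2^r = 2 and 2^r − 1 = 1.
Numerator 2·A(h/2) − A(h) = 2·11.0677167568 − 11.4495546043 = 10.6858789093
(2·11.0677167568 − 11.4495546043)/(2 − 1) = 10.6858789093
Correction |R − A(h/2)| = 3.818e-01; gap |A(h/2) − A(h)| = 3.818e-01.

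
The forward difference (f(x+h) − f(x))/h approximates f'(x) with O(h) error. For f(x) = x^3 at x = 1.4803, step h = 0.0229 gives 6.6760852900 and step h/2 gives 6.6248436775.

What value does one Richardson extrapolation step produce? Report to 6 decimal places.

Method order is 1; weight 2^1 = 2.
2*6.6248436775 = 13.2496873550; 13.2496873550 − 6.6760852900 = 6.5736020650
Extrapolated: 6.5736020650 / 1 = 6.5736020650
Correction |R − A(h/2)| = 5.124e-02; gap |A(h/2) − A(h)| = 5.124e-02.

6.573602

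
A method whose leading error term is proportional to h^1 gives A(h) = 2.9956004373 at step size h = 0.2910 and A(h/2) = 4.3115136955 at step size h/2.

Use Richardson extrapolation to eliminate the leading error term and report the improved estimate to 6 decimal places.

r = 1, so 2^r = 2.
2 × 4.3115136955 = 8.6230273910; 8.6230273910 − 2.9956004373 = 5.6274269537
(2 × 4.3115136955 − 2.9956004373)/(2 − 1) = 5.6274269537
Shift from A(h/2): +1.3159132582.

5.627427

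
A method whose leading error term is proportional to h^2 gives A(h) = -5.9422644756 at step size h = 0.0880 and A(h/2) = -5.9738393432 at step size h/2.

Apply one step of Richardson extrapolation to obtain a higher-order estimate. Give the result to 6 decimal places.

-5.984364

With r = 2 the leading error scales as h^2, so the weight is 2^2 = 4.
Difference of the inputs: -5.9738393432 − (-5.9422644756) = -0.0315748676
Divide by 2^2 − 1 = 3: (-0.0315748676)/3 = -0.0105249559
R = A(h/2) + (A(h/2) − A(h))/3 = -5.9738393432 − 0.0105249559 = -5.9843642991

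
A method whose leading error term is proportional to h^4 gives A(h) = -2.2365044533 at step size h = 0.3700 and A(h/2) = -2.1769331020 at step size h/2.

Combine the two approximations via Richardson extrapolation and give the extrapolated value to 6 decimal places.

-2.172962

r = 4: numerator weight 16, denominator 15.
Top: 16(-2.1769331020) − (-2.2365044533) = -32.5944251787
Denominator 16 − 1 = 15.
(-32.5944251787) ÷ 15 = -2.1729616786
Shift from A(h/2): +0.0039714234.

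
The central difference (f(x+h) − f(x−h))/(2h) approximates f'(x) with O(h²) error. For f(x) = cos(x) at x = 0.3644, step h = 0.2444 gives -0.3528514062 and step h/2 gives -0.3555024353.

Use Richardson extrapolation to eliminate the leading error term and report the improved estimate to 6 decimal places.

With r = 2 the leading error scales as h^2, so the weight is 2^2 = 4.
Numerator 4 × A(h/2) − A(h) = 4 × (-0.3555024353) − (-0.3528514062) = -1.0691583350
(4 × (-0.3555024353) − (-0.3528514062))/(4 − 1) = -0.3563861117
Shift from A(h/2): −0.0008836764.

-0.356386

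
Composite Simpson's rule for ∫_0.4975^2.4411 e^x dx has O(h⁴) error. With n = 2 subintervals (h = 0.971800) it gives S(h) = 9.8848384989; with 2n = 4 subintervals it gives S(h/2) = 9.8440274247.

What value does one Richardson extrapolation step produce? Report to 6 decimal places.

The method has order 4: 2^4 = 16.
16*9.8440274247 − 9.8848384989 = 147.6196002963
Denominator 16 − 1 = 15.
So the Richardson estimate is 9.8413066864.
Gap between inputs: 4.081e-02; correction applied: −0.0027207383.

9.841307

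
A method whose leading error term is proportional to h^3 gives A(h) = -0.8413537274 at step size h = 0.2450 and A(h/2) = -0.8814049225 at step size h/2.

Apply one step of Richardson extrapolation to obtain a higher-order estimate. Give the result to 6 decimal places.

-0.887127

With r = 3 the leading error scales as h^3, so the weight is 2^3 = 8.
2^3*A(h/2) = -7.0512393800; minus A(h) gives -6.2098856526.
Denominator 8 − 1 = 7.
Result: -0.8871265218
Shift from A(h/2): −0.0057215993.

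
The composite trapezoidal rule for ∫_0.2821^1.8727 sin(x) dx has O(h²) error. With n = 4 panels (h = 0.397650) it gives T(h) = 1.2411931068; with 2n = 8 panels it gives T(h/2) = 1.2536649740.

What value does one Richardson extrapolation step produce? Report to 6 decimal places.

1.257822

Order 2 gives 2^r = 4 and 2^r − 1 = 3.
4·1.2536649740 = 5.0146598960; subtract 1.2411931068 → 3.7734667892
R = 3.7734667892/3 = 1.2578222631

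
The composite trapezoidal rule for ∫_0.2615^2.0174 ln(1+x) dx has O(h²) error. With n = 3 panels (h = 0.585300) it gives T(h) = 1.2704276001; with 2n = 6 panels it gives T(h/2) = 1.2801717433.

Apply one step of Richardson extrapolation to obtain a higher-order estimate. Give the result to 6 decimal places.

With r = 2 the leading error scales as h^2, so the weight is 2^2 = 4.
4·1.2801717433 − 1.2704276001 = 3.8502593731
Divide by 2^2 − 1 = 3.
So the Richardson estimate is 1.2834197910.

1.283420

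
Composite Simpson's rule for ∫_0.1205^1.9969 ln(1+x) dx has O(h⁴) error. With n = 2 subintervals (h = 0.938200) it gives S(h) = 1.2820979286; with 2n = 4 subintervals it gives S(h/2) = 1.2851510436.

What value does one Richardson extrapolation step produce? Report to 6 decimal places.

With r = 4 the leading error scales as h^4, so the weight is 2^4 = 16.
Difference of the inputs: 1.2851510436 − 1.2820979286 = 0.0030531150
Correction (A(h/2) − A(h))/(16 − 1) = 0.0030531150/15 = 0.0002035410
R = A(h/2) + (A(h/2) − A(h))/15 = 1.2851510436 + 0.0002035410 = 1.2853545846

1.285355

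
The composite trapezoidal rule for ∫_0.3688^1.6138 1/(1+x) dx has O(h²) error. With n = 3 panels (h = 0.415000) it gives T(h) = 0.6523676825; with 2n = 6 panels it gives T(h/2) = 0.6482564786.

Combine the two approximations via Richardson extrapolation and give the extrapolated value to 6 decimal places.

r = 2, so 2^r = 4.
4·0.6482564786 = 2.5930259144; subtract 0.6523676825 → 1.9406582319
Divide by 2^2 − 1 = 3.
(4·0.6482564786 − 0.6523676825)/(4 − 1) = 0.6468860773
Correction |R − A(h/2)| = 1.370e-03; gap |A(h/2) − A(h)| = 4.111e-03.

0.646886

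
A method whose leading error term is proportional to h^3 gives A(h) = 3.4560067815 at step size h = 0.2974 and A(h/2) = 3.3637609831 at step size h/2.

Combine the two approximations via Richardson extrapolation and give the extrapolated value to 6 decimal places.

3.350583

r = 3, so 2^r = 8.
Numerator 8 × A(h/2) − A(h) = 8 × 3.3637609831 − 3.4560067815 = 23.4540810833
Denominator 8 − 1 = 7.
23.4540810833 ÷ 7 = 3.3505830119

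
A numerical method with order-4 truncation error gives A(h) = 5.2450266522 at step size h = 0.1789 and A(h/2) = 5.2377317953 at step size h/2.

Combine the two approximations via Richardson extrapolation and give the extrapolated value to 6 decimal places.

5.237245

With r = 4 the leading error scales as h^4, so the weight is 2^4 = 16.
16·5.2377317953 = 83.8037087248; subtract 5.2450266522 → 78.5586820726
78.5586820726 ÷ 15 = 5.2372454715
Shift from A(h/2): −0.0004863238.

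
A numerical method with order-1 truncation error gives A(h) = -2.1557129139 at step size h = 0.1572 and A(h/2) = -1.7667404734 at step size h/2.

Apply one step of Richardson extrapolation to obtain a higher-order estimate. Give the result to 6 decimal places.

-1.377768

r = 1: numerator weight 2, denominator 1.
2 × (-1.7667404734) − (-2.1557129139) = -1.3777680329
Extrapolated: (-1.3777680329) / 1 = -1.3777680329
Shift from A(h/2): +0.3889724405.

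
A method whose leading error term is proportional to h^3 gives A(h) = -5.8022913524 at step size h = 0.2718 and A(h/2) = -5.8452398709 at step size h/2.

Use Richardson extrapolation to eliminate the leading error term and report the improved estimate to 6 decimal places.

Leading term ∝ h^3; use weight 8 = 2^3.
2^3*A(h/2) = -46.7619189672; minus A(h) gives -40.9596276148.
Divide by 2^3 − 1 = 7.
So the Richardson estimate is -5.8513753735.

-5.851375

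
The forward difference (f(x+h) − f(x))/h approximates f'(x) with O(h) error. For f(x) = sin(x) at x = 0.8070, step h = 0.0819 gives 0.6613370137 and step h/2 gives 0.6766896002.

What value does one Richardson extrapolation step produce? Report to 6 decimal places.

0.692042

Leading term ∝ h^1; use weight 2 = 2^1.
Top: 2(0.6766896002) − (0.6613370137) = 0.6920421867
0.6920421867 ÷ 1 = 0.6920421867
Correction |R − A(h/2)| = 1.535e-02; gap |A(h/2) − A(h)| = 1.535e-02.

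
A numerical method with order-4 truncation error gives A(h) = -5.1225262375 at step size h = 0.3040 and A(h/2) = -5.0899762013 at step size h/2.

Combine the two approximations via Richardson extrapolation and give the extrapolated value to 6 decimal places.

-5.087806

Leading term ∝ h^4; use weight 16 = 2^4.
Weighted: (-81.4396192208) − (-5.1225262375) = -76.3170929833
Denominator 16 − 1 = 15.
Result: -5.0878061989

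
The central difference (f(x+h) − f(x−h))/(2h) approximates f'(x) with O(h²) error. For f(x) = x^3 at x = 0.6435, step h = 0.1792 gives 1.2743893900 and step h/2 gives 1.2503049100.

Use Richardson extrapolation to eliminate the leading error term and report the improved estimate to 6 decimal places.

1.242277

Order 2 gives 2^r = 4 and 2^r − 1 = 3.
A(h/2) − A(h) = 1.2503049100 − 1.2743893900 = -0.0240844800
Divide by 2^2 − 1 = 3: (-0.0240844800)/3 = -0.0080281600
R = 1.2503049100 − 0.0080281600 = 1.2422767500
Correction |R − A(h/2)| = 8.028e-03; gap |A(h/2) − A(h)| = 2.408e-02.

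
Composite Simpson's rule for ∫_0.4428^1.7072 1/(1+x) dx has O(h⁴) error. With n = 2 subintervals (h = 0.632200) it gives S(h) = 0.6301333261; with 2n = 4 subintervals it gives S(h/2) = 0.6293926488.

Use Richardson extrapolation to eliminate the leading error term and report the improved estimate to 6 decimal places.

0.629343

Method order is 4; weight 2^4 = 16.
16×0.6293926488 − 0.6301333261 = 9.4401490547
Extrapolated: 9.4401490547 / 15 = 0.6293432703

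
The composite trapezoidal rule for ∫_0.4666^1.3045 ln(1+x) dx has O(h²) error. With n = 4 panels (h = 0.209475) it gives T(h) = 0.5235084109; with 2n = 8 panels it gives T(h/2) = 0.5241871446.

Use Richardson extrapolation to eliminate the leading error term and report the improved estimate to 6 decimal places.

Leading term ∝ h^2; use weight 4 = 2^2.
4 × 0.5241871446 − 0.5235084109 = 1.5732401675
Divide by 2^2 − 1 = 3.
So the Richardson estimate is 0.5244133892.
Shift from A(h/2): +0.0002262446.

0.524413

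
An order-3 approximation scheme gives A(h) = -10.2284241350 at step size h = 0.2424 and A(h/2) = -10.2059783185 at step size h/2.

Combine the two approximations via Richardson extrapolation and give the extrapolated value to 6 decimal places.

Error is O(h^3); halving h shrinks it by 2^3 = 8.
Weighted: (-81.6478265480) − (-10.2284241350) = -71.4194024130
Extrapolated: (-71.4194024130) / 7 = -10.2027717733
Correction |R − A(h/2)| = 3.207e-03; gap |A(h/2) − A(h)| = 2.245e-02.

-10.202772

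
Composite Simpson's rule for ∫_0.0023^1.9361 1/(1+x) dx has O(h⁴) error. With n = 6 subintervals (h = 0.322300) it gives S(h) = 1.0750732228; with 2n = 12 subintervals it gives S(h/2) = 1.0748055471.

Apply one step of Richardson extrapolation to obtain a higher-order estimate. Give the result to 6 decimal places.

With r = 4 the leading error scales as h^4, so the weight is 2^4 = 16.
Difference of the inputs: 1.0748055471 − 1.0750732228 = -0.0002676757
Correction (A(h/2) − A(h))/(16 − 1) = (-0.0002676757)/15 = -0.0000178450
R = 1.0748055471 − 0.0000178450 = 1.0747877021
Gap between inputs: 2.677e-04; correction applied: −0.0000178450.

1.074788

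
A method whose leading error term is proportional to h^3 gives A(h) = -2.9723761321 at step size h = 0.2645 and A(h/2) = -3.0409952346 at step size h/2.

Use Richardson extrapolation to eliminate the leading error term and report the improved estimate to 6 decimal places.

Method order is 3; weight 2^3 = 8.
8×(-3.0409952346) = -24.3279618768; subtract (-2.9723761321) → -21.3555857447
(8×(-3.0409952346) − (-2.9723761321))/(8 − 1) = -3.0507979635
Correction |R − A(h/2)| = 9.803e-03; gap |A(h/2) − A(h)| = 6.862e-02.

-3.050798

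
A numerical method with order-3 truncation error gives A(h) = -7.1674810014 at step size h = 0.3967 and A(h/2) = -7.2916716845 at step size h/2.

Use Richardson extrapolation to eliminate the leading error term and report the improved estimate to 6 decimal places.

-7.309413

With r = 3 the leading error scales as h^3, so the weight is 2^3 = 8.
8 × (-7.2916716845) = -58.3333734760; subtract (-7.1674810014) → -51.1658924746
R = (-51.1658924746)/7 = -7.3094132107
Shift from A(h/2): −0.0177415262.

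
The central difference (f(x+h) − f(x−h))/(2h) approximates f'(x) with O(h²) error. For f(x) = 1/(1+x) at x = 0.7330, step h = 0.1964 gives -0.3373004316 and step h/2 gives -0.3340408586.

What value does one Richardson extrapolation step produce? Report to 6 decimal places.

-0.332954

r = 2, so 2^r = 4.
Weighted: (-1.3361634344) − (-0.3373004316) = -0.9988630028
(-0.9988630028) ÷ 3 = -0.3329543343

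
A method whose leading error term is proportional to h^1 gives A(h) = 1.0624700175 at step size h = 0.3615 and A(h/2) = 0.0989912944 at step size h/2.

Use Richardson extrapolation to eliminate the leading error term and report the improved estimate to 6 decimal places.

Method order is 1; weight 2^1 = 2.
Numerator 2×A(h/2) − A(h) = 2×0.0989912944 − 1.0624700175 = -0.8644874287
Extrapolated: (-0.8644874287) / 1 = -0.8644874287

-0.864487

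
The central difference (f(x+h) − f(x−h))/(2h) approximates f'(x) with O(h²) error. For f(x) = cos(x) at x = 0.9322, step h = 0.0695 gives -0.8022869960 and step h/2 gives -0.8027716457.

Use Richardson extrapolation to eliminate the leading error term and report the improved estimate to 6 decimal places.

r = 2: numerator weight 4, denominator 3.
Top: 4(-0.8027716457) − (-0.8022869960) = -2.4087995868
Denominator 4 − 1 = 3.
(-2.4087995868) ÷ 3 = -0.8029331956
Gap between inputs: 4.846e-04; correction applied: −0.0001615499.

-0.802933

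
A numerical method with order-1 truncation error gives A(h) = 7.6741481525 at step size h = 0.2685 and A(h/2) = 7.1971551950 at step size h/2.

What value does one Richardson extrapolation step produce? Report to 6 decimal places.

6.720162

Leading term ∝ h^1; use weight 2 = 2^1.
A(h/2) − A(h) = 7.1971551950 − 7.6741481525 = -0.4769929575
Divide by 2^1 − 1 = 1: (-0.4769929575)/1 = -0.4769929575
R = 7.1971551950 − 0.4769929575 = 6.7201622375
Correction |R − A(h/2)| = 4.770e-01; gap |A(h/2) − A(h)| = 4.770e-01.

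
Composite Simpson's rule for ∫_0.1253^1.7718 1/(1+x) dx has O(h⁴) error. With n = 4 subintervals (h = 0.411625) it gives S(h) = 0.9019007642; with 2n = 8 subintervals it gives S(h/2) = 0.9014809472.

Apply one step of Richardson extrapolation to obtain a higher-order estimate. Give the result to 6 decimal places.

Error is O(h^4); halving h shrinks it by 2^4 = 16.
Top: 16(0.9014809472) − (0.9019007642) = 13.5217943910
R = 13.5217943910/15 = 0.9014529594

0.901453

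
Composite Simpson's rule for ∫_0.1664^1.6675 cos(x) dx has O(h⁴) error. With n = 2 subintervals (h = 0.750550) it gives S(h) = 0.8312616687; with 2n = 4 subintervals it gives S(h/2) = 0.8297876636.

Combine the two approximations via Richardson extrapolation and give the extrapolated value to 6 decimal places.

0.829689

Order 4 gives 2^r = 16 and 2^r − 1 = 15.
A(h/2) − A(h) = 0.8297876636 − 0.8312616687 = -0.0014740051
Divide by 2^4 − 1 = 15: (-0.0014740051)/15 = -0.0000982670
R = A(h/2) + (A(h/2) − A(h))/15 = 0.8297876636 − 0.0000982670 = 0.8296893966
Shift from A(h/2): −0.0000982670.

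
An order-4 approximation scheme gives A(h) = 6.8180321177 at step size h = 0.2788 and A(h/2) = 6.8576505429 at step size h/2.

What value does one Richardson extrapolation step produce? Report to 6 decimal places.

6.860292

The method has order 4: 2^4 = 16.
A(h/2) − A(h) = 6.8576505429 − 6.8180321177 = 0.0396184252
Divide by 2^4 − 1 = 15: 0.0396184252/15 = 0.0026412283
R = A(h/2) + (A(h/2) − A(h))/15 = 6.8576505429 + 0.0026412283 = 6.8602917712
Gap between inputs: 3.962e-02; correction applied: +0.0026412283.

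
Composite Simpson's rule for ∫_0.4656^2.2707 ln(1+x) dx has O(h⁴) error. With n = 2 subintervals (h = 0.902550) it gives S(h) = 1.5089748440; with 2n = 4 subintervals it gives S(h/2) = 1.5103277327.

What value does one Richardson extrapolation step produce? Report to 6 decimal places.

1.510418

Error is O(h^4); halving h shrinks it by 2^4 = 16.
Weighted: 24.1652437232 − 1.5089748440 = 22.6562688792
Divide by 2^4 − 1 = 15.
So the Richardson estimate is 1.5104179253.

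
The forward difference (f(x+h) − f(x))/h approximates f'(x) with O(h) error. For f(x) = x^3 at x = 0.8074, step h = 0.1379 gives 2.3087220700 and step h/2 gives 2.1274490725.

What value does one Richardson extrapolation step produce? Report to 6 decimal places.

1.946176

With r = 1 the leading error scales as h^1, so the weight is 2^1 = 2.
2×2.1274490725 = 4.2548981450; 4.2548981450 − 2.3087220700 = 1.9461760750
Denominator 2 − 1 = 1.
(2×2.1274490725 − 2.3087220700)/(2 − 1) = 1.9461760750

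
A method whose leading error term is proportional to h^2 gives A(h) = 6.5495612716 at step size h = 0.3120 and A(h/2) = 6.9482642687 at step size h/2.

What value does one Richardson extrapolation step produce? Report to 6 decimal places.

Method order is 2; weight 2^2 = 4.
4×6.9482642687 = 27.7930570748; 27.7930570748 − 6.5495612716 = 21.2434958032
Divide by 2^2 − 1 = 3.
(4×6.9482642687 − 6.5495612716)/(4 − 1) = 7.0811652677

7.081165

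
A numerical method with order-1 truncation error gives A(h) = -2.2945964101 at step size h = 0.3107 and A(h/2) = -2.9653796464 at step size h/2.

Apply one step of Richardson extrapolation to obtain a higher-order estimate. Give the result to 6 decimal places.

The method has order 1: 2^1 = 2.
Numerator 2*A(h/2) − A(h) = 2*(-2.9653796464) − (-2.2945964101) = -3.6361628827
R = (-3.6361628827)/1 = -3.6361628827
Shift from A(h/2): −0.6707832363.

-3.636163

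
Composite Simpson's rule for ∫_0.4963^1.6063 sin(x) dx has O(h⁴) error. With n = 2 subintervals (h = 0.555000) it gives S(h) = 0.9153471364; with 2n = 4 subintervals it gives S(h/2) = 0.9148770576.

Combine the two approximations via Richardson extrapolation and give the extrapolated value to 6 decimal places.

Leading term ∝ h^4; use weight 16 = 2^4.
A(h/2) − A(h) = 0.9148770576 − 0.9153471364 = -0.0004700788
Divide by 2^4 − 1 = 15: (-0.0004700788)/15 = -0.0000313386
R = 0.9148770576 − 0.0000313386 = 0.9148457190

0.914846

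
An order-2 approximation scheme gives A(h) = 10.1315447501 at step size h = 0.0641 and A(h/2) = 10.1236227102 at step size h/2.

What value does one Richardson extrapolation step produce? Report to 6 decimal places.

10.120982

Error is O(h^2); halving h shrinks it by 2^2 = 4.
4×10.1236227102 − 10.1315447501 = 30.3629460907
Divide by 2^2 − 1 = 3.
Extrapolated: 30.3629460907 / 3 = 10.1209820302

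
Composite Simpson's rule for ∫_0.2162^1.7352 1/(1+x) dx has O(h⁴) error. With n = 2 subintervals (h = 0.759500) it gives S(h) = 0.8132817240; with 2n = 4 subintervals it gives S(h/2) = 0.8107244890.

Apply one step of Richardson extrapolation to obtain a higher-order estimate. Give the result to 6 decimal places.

r = 4: numerator weight 16, denominator 15.
16·0.8107244890 − 0.8132817240 = 12.1583101000
Extrapolated: 12.1583101000 / 15 = 0.8105540067

0.810554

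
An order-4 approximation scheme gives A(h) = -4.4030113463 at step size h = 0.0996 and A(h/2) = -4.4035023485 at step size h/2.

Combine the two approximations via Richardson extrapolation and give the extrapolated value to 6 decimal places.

Order 4 gives 2^r = 16 and 2^r − 1 = 15.
Weighted: (-70.4560375760) − (-4.4030113463) = -66.0530262297
(16·(-4.4035023485) − (-4.4030113463))/(16 − 1) = -4.4035350820
Shift from A(h/2): −0.0000327335.

-4.403535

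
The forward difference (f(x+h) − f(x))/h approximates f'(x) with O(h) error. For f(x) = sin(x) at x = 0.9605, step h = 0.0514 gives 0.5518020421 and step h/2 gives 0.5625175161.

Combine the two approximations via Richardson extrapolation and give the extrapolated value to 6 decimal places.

0.573233

Error is O(h^1); halving h shrinks it by 2^1 = 2.
Top: 2(0.5625175161) − (0.5518020421) = 0.5732329901
R = 0.5732329901/1 = 0.5732329901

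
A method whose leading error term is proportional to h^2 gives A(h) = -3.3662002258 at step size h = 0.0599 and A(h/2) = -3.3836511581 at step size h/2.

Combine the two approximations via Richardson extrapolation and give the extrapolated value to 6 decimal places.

-3.389468

r = 2: numerator weight 4, denominator 3.
Top: 4(-3.3836511581) − (-3.3662002258) = -10.1684044066
(-10.1684044066) ÷ 3 = -3.3894681355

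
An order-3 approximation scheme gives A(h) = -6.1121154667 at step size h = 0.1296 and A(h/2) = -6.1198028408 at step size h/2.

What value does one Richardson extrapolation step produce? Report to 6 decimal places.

-6.120901

With r = 3 the leading error scales as h^3, so the weight is 2^3 = 8.
8×(-6.1198028408) − (-6.1121154667) = -42.8463072597
Divide by 2^3 − 1 = 7.
Extrapolated: (-42.8463072597) / 7 = -6.1209010371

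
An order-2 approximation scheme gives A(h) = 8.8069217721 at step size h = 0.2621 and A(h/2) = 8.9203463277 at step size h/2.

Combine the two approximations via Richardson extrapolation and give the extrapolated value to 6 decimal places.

r = 2: numerator weight 4, denominator 3.
Numerator 4·A(h/2) − A(h) = 4·8.9203463277 − 8.8069217721 = 26.8744635387
Denominator 4 − 1 = 3.
26.8744635387 ÷ 3 = 8.9581545129
Shift from A(h/2): +0.0378081852.

8.958155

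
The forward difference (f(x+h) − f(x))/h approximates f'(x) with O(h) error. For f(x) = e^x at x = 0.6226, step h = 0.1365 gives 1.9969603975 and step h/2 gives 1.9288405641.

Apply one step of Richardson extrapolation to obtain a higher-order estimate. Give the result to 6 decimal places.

r = 1, so 2^r = 2.
2*1.9288405641 − 1.9969603975 = 1.8607207307
(2*1.9288405641 − 1.9969603975)/(2 − 1) = 1.8607207307

1.860721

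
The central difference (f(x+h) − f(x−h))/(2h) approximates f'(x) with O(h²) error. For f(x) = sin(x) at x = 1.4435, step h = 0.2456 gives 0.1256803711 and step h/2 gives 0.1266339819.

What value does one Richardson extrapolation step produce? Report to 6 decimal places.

0.126952

With r = 2 the leading error scales as h^2, so the weight is 2^2 = 4.
Weighted: 0.5065359276 − 0.1256803711 = 0.3808555565
Denominator 4 − 1 = 3.
0.3808555565 ÷ 3 = 0.1269518522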